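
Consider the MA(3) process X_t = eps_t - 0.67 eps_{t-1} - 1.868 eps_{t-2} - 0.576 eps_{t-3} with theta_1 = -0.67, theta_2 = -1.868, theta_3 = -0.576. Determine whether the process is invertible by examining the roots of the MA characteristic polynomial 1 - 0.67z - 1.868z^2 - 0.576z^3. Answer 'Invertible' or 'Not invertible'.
\text{Not invertible}

The MA(q) characteristic polynomial is P(z) = 1 - 0.67z - 1.868z^2 - 0.576z^3.
Invertibility requires all roots to lie outside the unit circle, i.e. |z| > 1 for every root.
Degree 3: look for a simple real root z0 first, then factor out (1 - z/z0) and solve the remaining quadratic.
Testing z0 = -2.5: P(-2.5) = 1 + (-0.67)(-2.5) + (-1.868)(-2.5)^2 + (-0.576)(-2.5)^3
  = 1 + (1.675) + (-11.675) + (9) = 0.  So z_0 = -2.5 is a root, |z_0| = 2.5.
Divide out the factor (1 + 0.4 z) = (1 - z/z0) (since 1/z0 = -0.4):
  P(z) = (1 + 0.4 z)(1 + (-1.07) z + (-1.44) z^2)
  [check: z-coef -1.07 - (-0.4) = -0.67; z^2-coef -1.44 - (-0.4)(-1.07) = -1.868; z^3-coef -(-0.4)(-1.44) = -0.576.]
Remaining roots from the quadratic factor 1 + (-1.07) z + (-1.44) z^2:
  Set 1 + (-1.07) z + (-1.44) z^2 = 0, i.e. a z^2 + b z + c = 0 with a = -1.44, b = -1.07, c = 1.
  Discriminant D = b^2 - 4ac = (-1.07)^2 - 4*(-1.44)*1 = 1.1449 - (-5.76) = 6.9049.
  D >= 0, so the roots are real: z = (-b +/- sqrt(D)) / (2a) = (1.07 +/- 2.627718) / (-2.88).
    z_1 = (1.07 + 2.627718) / (-2.88) = -1.2839,   |z_1| = 1.2839.
    z_2 = (1.07 - 2.627718) / (-2.88) = 0.5409,   |z_2| = 0.5409.
Moduli of all roots: 2.5000, 1.2839, 0.5409.
All moduli strictly greater than 1? No.
Verdict: Not invertible.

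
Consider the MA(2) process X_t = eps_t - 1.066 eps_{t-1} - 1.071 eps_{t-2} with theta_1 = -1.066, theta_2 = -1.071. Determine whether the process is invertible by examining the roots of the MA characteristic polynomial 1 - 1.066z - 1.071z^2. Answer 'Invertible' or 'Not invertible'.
\text{Not invertible}

The MA(q) characteristic polynomial is P(z) = 1 - 1.066z - 1.071z^2.
Invertibility requires all roots to lie outside the unit circle, i.e. |z| > 1 for every root.
Set 1 + (-1.066) z + (-1.071) z^2 = 0, i.e. a z^2 + b z + c = 0 with a = -1.071, b = -1.066, c = 1.
Discriminant D = b^2 - 4ac = (-1.066)^2 - 4*(-1.071)*1 = 1.136356 - (-4.284) = 5.420356.
D >= 0, so the roots are real: z = (-b +/- sqrt(D)) / (2a) = (1.066 +/- 2.328166) / (-2.142).
  z_1 = (1.066 + 2.328166) / (-2.142) = -1.5846,   |z_1| = 1.5846.
  z_2 = (1.066 - 2.328166) / (-2.142) = 0.5892,   |z_2| = 0.5892.
Moduli of all roots: 1.5846, 0.5892.
All moduli strictly greater than 1? No.
Verdict: Not invertible.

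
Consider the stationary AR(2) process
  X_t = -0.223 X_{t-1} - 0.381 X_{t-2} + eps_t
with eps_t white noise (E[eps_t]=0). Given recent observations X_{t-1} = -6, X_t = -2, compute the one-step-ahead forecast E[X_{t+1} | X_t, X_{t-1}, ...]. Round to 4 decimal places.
E[X_{t+1} \mid \mathcal F_t] = 2.7320

For an AR(p) model X_t = c + sum_i phi_i X_{t-i} + eps_t, the
one-step-ahead conditional mean is
  E[X_{t+1} | X_t, ...] = c + sum_i phi_i X_{t+1-i}.
Substitute known values:
  E[X_{t+1} | ...] = (-0.223) * (-2) + (-0.381) * (-6)
                   = 2.7320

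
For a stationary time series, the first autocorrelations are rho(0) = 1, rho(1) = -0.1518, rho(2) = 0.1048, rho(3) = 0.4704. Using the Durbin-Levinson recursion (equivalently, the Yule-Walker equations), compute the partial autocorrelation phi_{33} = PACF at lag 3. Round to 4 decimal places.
\phi_{33} = 0.5130

The PACF at lag k is phi_{kk}, the last component of the solution
to the Yule-Walker system G_k phi = r_k where
  (G_k)_{ij} = rho(|i - j|), (r_k)_i = rho(i), i,j = 1..k.
Equivalently, Durbin-Levinson gives phi_{kk} iteratively:
  phi_{11} = rho(1)
  phi_{kk} = [rho(k) - sum_{j=1..k-1} phi_{k-1,j} rho(k-j)]
            / [1 - sum_{j=1..k-1} phi_{k-1,j} rho(j)],
  phi_{k,j} = phi_{k-1,j} - phi_{kk} phi_{k-1,k-j},  j = 1..k-1.
Step k = 1:
  phi_11 = rho(1) = -0.1518.
Step k = 2:
  phi_22 = [rho(2) - phi_11 rho(1)] / [1 - phi_11 rho(1)] = [0.1048 - (-0.1518)(-0.1518)] / [1 - (-0.1518)(-0.1518)]
         = 0.08175676 / 0.97695676 = 0.083685.
  Update: phi_21 = phi_11 - phi_22 phi_11 = -0.1518 - (0.083685)(-0.1518) = -0.139097.
Step k = 3:
  phi_33 = [rho(3) - phi_21 rho(2) - phi_22 rho(1)] / [1 - phi_21 rho(1) - phi_22 rho(2)]
    numerator   = 0.4704 - (-0.139097)(0.1048) - (0.083685)(-0.1518) = 0.49768073
    denominator = 1 - (-0.139097)(-0.1518) - (0.083685)(0.1048) = 0.97011493
  phi_33 = 0.49768073 / 0.97011493 = 0.513.
Therefore phi_{33} = 0.5130.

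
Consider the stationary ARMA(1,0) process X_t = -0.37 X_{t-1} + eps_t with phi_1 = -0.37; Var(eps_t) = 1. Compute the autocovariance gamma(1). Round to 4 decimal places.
\gamma(1) = -0.4287

Multiply the model equation by X_{t-k} and take expectations. With theta_0 = psi_0 = 1 and psi_j the MA(infinity) weights, this gives
  gamma(k) - sum_i phi_i gamma(k-i) = c_k,
  c_k = sigma^2 * sum_{j=k..q} theta_j psi_{j-k}   (c_k = 0 for k > q),
using gamma(-m) = gamma(m).
Pure AR (q = 0): c_0 = sigma^2 = 1, c_k = 0 for k >= 1.
Equations for k = 0 and k = 1 (AR order 1):
  gamma(0) = phi_1 gamma(1) + c_0
  gamma(1) = phi_1 gamma(0) + c_1
Substituting the second into the first: gamma(0) (1 - phi_1^2) = c_0 + phi_1 c_1, so
  gamma(0) = c_0 / (1 - phi_1^2) = 1 / (1 - (-0.37)^2) = 1 / 0.8631 = 1.158614.
  gamma(1) = phi_1 gamma(0) = (-0.37)(1.158614) = -0.428687.
Therefore gamma(1) = -0.4287 (to 4 decimal places).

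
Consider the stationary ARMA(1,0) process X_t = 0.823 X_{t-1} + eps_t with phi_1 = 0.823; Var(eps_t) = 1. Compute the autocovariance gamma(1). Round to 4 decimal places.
\gamma(1) = 2.5506

Multiply the model equation by X_{t-k} and take expectations. With theta_0 = psi_0 = 1 and psi_j the MA(infinity) weights, this gives
  gamma(k) - sum_i phi_i gamma(k-i) = c_k,
  c_k = sigma^2 * sum_{j=k..q} theta_j psi_{j-k}   (c_k = 0 for k > q),
using gamma(-m) = gamma(m).
Pure AR (q = 0): c_0 = sigma^2 = 1, c_k = 0 for k >= 1.
Equations for k = 0 and k = 1 (AR order 1):
  gamma(0) = phi_1 gamma(1) + c_0
  gamma(1) = phi_1 gamma(0) + c_1
Substituting the second into the first: gamma(0) (1 - phi_1^2) = c_0 + phi_1 c_1, so
  gamma(0) = c_0 / (1 - phi_1^2) = 1 / (1 - (0.823)^2) = 1 / 0.322671 = 3.099132.
  gamma(1) = phi_1 gamma(0) = (0.823)(3.099132) = 2.550586.
Therefore gamma(1) = 2.5506 (to 4 decimal places).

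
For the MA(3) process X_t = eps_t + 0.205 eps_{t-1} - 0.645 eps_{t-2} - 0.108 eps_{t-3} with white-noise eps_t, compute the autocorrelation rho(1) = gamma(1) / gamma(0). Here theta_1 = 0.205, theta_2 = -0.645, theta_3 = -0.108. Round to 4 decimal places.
\rho(1) = 0.0969

For an MA(q) process with theta_0 = 1, the autocovariance is
  gamma(k) = sigma^2 * sum_{i=0..q-k} theta_i * theta_{i+k},
and rho(k) = gamma(k) / gamma(0). Sigma^2 cancels.
  numerator   = (1)*(0.205) + (0.205)*(-0.645) + (-0.645)*(-0.108) = 0.142435.
  denominator = (1)^2 + (0.205)^2 + (-0.645)^2 + (-0.108)^2 = 1.469714.
  rho(1) = 0.142435 / 1.469714 = 0.0969.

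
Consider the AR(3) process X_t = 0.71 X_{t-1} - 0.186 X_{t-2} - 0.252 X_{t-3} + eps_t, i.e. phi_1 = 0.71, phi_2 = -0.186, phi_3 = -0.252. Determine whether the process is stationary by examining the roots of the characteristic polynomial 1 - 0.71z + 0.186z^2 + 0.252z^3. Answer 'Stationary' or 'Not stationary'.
\text{Stationary}

The AR(p) characteristic polynomial is P(z) = 1 - 0.71z + 0.186z^2 + 0.252z^3.
Stationarity requires all roots to lie outside the unit circle, i.e. |z| > 1 for every root.
Degree 3: look for a simple real root z0 first, then factor out (1 - z/z0) and solve the remaining quadratic.
Testing z0 = -2.5: P(-2.5) = 1 + (-0.71)(-2.5) + (0.186)(-2.5)^2 + (0.252)(-2.5)^3
  = 1 + (1.775) + (1.1625) + (-3.9375) = 0.  So z_0 = -2.5 is a root, |z_0| = 2.5.
Divide out the factor (1 + 0.4 z) = (1 - z/z0) (since 1/z0 = -0.4):
  P(z) = (1 + 0.4 z)(1 + (-1.11) z + (0.63) z^2)
  [check: z-coef -1.11 - (-0.4) = -0.71; z^2-coef 0.63 - (-0.4)(-1.11) = 0.186; z^3-coef -(-0.4)(0.63) = 0.252.]
Remaining roots from the quadratic factor 1 + (-1.11) z + (0.63) z^2:
  Set 1 + (-1.11) z + (0.63) z^2 = 0, i.e. a z^2 + b z + c = 0 with a = 0.63, b = -1.11, c = 1.
  Discriminant D = b^2 - 4ac = (-1.11)^2 - 4*(0.63)*1 = 1.2321 - (2.52) = -1.2879.
  D < 0, so the roots are the complex-conjugate pair z = (-b +/- i sqrt(-D)) / (2a) = 0.881 +/- 0.9007i.
  For a conjugate pair |z|^2 = z * conj(z) = (product of roots) = c/a = 1/(0.63) = 1.587302, so |z| = sqrt(1.587302) = 1.2599 for both roots.
Moduli of all roots: 2.5000, 1.2599, 1.2599.
All moduli strictly greater than 1? Yes.
Verdict: Stationary.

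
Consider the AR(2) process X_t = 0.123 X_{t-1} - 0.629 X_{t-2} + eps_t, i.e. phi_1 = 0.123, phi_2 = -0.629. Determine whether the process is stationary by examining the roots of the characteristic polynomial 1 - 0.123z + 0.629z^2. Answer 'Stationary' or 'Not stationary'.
\text{Stationary}

The AR(p) characteristic polynomial is P(z) = 1 - 0.123z + 0.629z^2.
Stationarity requires all roots to lie outside the unit circle, i.e. |z| > 1 for every root.
Set 1 + (-0.123) z + (0.629) z^2 = 0, i.e. a z^2 + b z + c = 0 with a = 0.629, b = -0.123, c = 1.
Discriminant D = b^2 - 4ac = (-0.123)^2 - 4*(0.629)*1 = 0.015129 - (2.516) = -2.500871.
D < 0, so the roots are the complex-conjugate pair z = (-b +/- i sqrt(-D)) / (2a) = 0.0978 +/- 1.2571i.
For a conjugate pair |z|^2 = z * conj(z) = (product of roots) = c/a = 1/(0.629) = 1.589825, so |z| = sqrt(1.589825) = 1.2609 for both roots.
Moduli of all roots: 1.2609, 1.2609.
All moduli strictly greater than 1? Yes.
Verdict: Stationary.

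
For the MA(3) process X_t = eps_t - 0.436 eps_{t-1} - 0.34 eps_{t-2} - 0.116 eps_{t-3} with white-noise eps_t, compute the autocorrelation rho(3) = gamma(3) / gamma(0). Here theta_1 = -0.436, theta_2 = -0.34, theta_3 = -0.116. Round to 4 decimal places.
\rho(3) = -0.0879

For an MA(q) process with theta_0 = 1, the autocovariance is
  gamma(k) = sigma^2 * sum_{i=0..q-k} theta_i * theta_{i+k},
and rho(k) = gamma(k) / gamma(0). Sigma^2 cancels.
  numerator   = (1)*(-0.116) = -0.116.
  denominator = (1)^2 + (-0.436)^2 + (-0.34)^2 + (-0.116)^2 = 1.319152.
  rho(3) = -0.116 / 1.319152 = -0.0879.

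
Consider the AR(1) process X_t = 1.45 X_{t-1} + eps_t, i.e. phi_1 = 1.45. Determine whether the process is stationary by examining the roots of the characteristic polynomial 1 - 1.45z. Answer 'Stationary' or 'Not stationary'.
\text{Not stationary}

The AR(p) characteristic polynomial is P(z) = 1 - 1.45z.
Stationarity requires all roots to lie outside the unit circle, i.e. |z| > 1 for every root.
This is linear in z: 1 + (-1.45) z = 0  =>  z = -1/(-1.45) = 0.689655,  |z| = 0.689655.
Moduli of all roots: 0.6897.
All moduli strictly greater than 1? No.
Verdict: Not stationary.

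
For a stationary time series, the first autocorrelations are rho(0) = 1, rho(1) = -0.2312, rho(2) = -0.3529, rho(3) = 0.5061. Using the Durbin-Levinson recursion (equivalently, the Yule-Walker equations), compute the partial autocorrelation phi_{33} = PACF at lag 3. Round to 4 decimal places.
\phi_{33} = 0.3759

The PACF at lag k is phi_{kk}, the last component of the solution
to the Yule-Walker system G_k phi = r_k where
  (G_k)_{ij} = rho(|i - j|), (r_k)_i = rho(i), i,j = 1..k.
Equivalently, Durbin-Levinson gives phi_{kk} iteratively:
  phi_{11} = rho(1)
  phi_{kk} = [rho(k) - sum_{j=1..k-1} phi_{k-1,j} rho(k-j)]
            / [1 - sum_{j=1..k-1} phi_{k-1,j} rho(j)],
  phi_{k,j} = phi_{k-1,j} - phi_{kk} phi_{k-1,k-j},  j = 1..k-1.
Step k = 1:
  phi_11 = rho(1) = -0.2312.
Step k = 2:
  phi_22 = [rho(2) - phi_11 rho(1)] / [1 - phi_11 rho(1)] = [-0.3529 - (-0.2312)(-0.2312)] / [1 - (-0.2312)(-0.2312)]
         = -0.40635344 / 0.94654656 = -0.429301.
  Update: phi_21 = phi_11 - phi_22 phi_11 = -0.2312 - (-0.429301)(-0.2312) = -0.330454.
Step k = 3:
  phi_33 = [rho(3) - phi_21 rho(2) - phi_22 rho(1)] / [1 - phi_21 rho(1) - phi_22 rho(2)]
    numerator   = 0.5061 - (-0.330454)(-0.3529) - (-0.429301)(-0.2312) = 0.29022824
    denominator = 1 - (-0.330454)(-0.2312) - (-0.429301)(-0.3529) = 0.7720986
  phi_33 = 0.29022824 / 0.7720986 = 0.3759.
Therefore phi_{33} = 0.3759.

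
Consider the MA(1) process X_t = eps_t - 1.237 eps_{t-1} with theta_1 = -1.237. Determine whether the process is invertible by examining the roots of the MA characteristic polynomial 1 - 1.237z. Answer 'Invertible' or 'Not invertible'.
\text{Not invertible}

The MA(q) characteristic polynomial is P(z) = 1 - 1.237z.
Invertibility requires all roots to lie outside the unit circle, i.e. |z| > 1 for every root.
This is linear in z: 1 + (-1.237) z = 0  =>  z = -1/(-1.237) = 0.808407,  |z| = 0.808407.
Moduli of all roots: 0.8084.
All moduli strictly greater than 1? No.
Verdict: Not invertible.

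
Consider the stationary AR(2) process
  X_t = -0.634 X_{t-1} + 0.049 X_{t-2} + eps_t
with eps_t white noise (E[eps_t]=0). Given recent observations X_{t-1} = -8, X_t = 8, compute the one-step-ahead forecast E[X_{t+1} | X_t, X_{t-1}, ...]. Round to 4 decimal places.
E[X_{t+1} \mid \mathcal F_t] = -5.4640

For an AR(p) model X_t = c + sum_i phi_i X_{t-i} + eps_t, the
one-step-ahead conditional mean is
  E[X_{t+1} | X_t, ...] = c + sum_i phi_i X_{t+1-i}.
Substitute known values:
  E[X_{t+1} | ...] = (-0.634) * (8) + (0.049) * (-8)
                   = -5.4640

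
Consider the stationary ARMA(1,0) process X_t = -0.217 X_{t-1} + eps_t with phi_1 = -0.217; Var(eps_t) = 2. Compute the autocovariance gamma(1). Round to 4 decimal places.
\gamma(1) = -0.4554

Multiply the model equation by X_{t-k} and take expectations. With theta_0 = psi_0 = 1 and psi_j the MA(infinity) weights, this gives
  gamma(k) - sum_i phi_i gamma(k-i) = c_k,
  c_k = sigma^2 * sum_{j=k..q} theta_j psi_{j-k}   (c_k = 0 for k > q),
using gamma(-m) = gamma(m).
Pure AR (q = 0): c_0 = sigma^2 = 2, c_k = 0 for k >= 1.
Equations for k = 0 and k = 1 (AR order 1):
  gamma(0) = phi_1 gamma(1) + c_0
  gamma(1) = phi_1 gamma(0) + c_1
Substituting the second into the first: gamma(0) (1 - phi_1^2) = c_0 + phi_1 c_1, so
  gamma(0) = c_0 / (1 - phi_1^2) = 2 / (1 - (-0.217)^2) = 2 / 0.952911 = 2.098832.
  gamma(1) = phi_1 gamma(0) = (-0.217)(2.098832) = -0.455447.
Therefore gamma(1) = -0.4554 (to 4 decimal places).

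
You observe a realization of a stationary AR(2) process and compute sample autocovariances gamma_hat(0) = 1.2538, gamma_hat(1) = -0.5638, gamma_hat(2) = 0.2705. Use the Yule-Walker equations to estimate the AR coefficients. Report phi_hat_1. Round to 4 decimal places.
\hat\phi_{1} = -0.4420

The Yule-Walker equations for an AR(p) process read, in matrix form,
  Gamma_p phi = r_p,   with   (Gamma_p)_{ij} = gamma(|i - j|),
                       (r_p)_i = gamma(i),   i,j = 1..p.
Substitute the sample gammas (Toeplitz matrix and right-hand side of size 2):
  Gamma_p = [[1.2538, -0.5638], [-0.5638, 1.2538]]
  r_p     = [-0.5638, 0.2705]
Written out:
  1.2538 phi_1 - 0.5638 phi_2 = -0.5638
  -0.5638 phi_1 + 1.2538 phi_2 = 0.2705
Solve by Cramer's rule:
  det = gamma(0)^2 - gamma(1)^2 = (1.2538)^2 - (-0.5638)^2 = 1.57201444 - 0.31787044 = 1.254144
  phi_hat_1 = [gamma(1) gamma(0) - gamma(1) gamma(2)] / det = [(-0.5638)(1.2538) - (-0.5638)(0.2705)] / 1.254144 = -0.55438454 / 1.254144 = -0.442
  phi_hat_2 = [gamma(0) gamma(2) - gamma(1)^2] / det = [(1.2538)(0.2705) - (-0.5638)^2] / 1.254144 = 0.02128246 / 1.254144 = 0.017
So phi_hat = [-0.4420, 0.0170].
Therefore phi_hat_1 = -0.4420.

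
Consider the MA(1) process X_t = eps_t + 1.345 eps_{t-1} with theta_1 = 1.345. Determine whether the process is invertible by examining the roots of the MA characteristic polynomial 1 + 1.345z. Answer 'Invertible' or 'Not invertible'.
\text{Not invertible}

The MA(q) characteristic polynomial is P(z) = 1 + 1.345z.
Invertibility requires all roots to lie outside the unit circle, i.e. |z| > 1 for every root.
This is linear in z: 1 + (1.345) z = 0  =>  z = -1/(1.345) = -0.743494,  |z| = 0.743494.
Moduli of all roots: 0.7435.
All moduli strictly greater than 1? No.
Verdict: Not invertible.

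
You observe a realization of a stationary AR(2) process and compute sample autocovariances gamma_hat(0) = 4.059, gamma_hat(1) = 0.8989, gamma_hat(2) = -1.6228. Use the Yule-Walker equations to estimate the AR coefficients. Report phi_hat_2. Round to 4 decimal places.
\hat\phi_{2} = -0.4720

The Yule-Walker equations for an AR(p) process read, in matrix form,
  Gamma_p phi = r_p,   with   (Gamma_p)_{ij} = gamma(|i - j|),
                       (r_p)_i = gamma(i),   i,j = 1..p.
Substitute the sample gammas (Toeplitz matrix and right-hand side of size 2):
  Gamma_p = [[4.059, 0.8989], [0.8989, 4.059]]
  r_p     = [0.8989, -1.6228]
Written out:
  4.059 phi_1 + 0.8989 phi_2 = 0.8989
  0.8989 phi_1 + 4.059 phi_2 = -1.6228
Solve by Cramer's rule:
  det = gamma(0)^2 - gamma(1)^2 = (4.059)^2 - (0.8989)^2 = 16.475481 - 0.80802121 = 15.66745979
  phi_hat_1 = [gamma(1) gamma(0) - gamma(1) gamma(2)] / det = [(0.8989)(4.059) - (0.8989)(-1.6228)] / 15.66745979 = 5.10737002 / 15.66745979 = 0.326
  phi_hat_2 = [gamma(0) gamma(2) - gamma(1)^2] / det = [(4.059)(-1.6228) - (0.8989)^2] / 15.66745979 = -7.39496641 / 15.66745979 = -0.472
So phi_hat = [0.3260, -0.4720].
Therefore phi_hat_2 = -0.4720.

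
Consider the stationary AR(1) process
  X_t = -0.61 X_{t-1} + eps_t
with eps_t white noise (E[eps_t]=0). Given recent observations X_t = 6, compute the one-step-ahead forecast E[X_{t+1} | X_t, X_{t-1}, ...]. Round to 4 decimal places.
E[X_{t+1} \mid \mathcal F_t] = -3.6600

For an AR(p) model X_t = c + sum_i phi_i X_{t-i} + eps_t, the
one-step-ahead conditional mean is
  E[X_{t+1} | X_t, ...] = c + sum_i phi_i X_{t+1-i}.
Substitute known values:
  E[X_{t+1} | ...] = (-0.61) * (6)
                   = -3.6600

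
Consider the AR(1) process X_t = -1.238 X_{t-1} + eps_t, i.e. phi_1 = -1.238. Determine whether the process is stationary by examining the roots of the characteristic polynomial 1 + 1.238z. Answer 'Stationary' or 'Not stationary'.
\text{Not stationary}

The AR(p) characteristic polynomial is P(z) = 1 + 1.238z.
Stationarity requires all roots to lie outside the unit circle, i.e. |z| > 1 for every root.
This is linear in z: 1 + (1.238) z = 0  =>  z = -1/(1.238) = -0.807754,  |z| = 0.807754.
Moduli of all roots: 0.8078.
All moduli strictly greater than 1? No.
Verdict: Not stationary.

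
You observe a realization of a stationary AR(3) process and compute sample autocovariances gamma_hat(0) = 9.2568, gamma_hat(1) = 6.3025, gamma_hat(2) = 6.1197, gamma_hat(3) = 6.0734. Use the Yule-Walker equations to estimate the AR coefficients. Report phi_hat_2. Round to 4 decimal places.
\hat\phi_{2} = 0.2560

The Yule-Walker equations for an AR(p) process read, in matrix form,
  Gamma_p phi = r_p,   with   (Gamma_p)_{ij} = gamma(|i - j|),
                       (r_p)_i = gamma(i),   i,j = 1..p.
Substitute the sample gammas (Toeplitz matrix and right-hand side of size 3):
  Gamma_p = [[9.2568, 6.3025, 6.1197], [6.3025, 9.2568, 6.3025], [6.1197, 6.3025, 9.2568]]
  r_p     = [6.3025, 6.1197, 6.0734]
Written out (R1..R3):
  (R1) 9.2568 phi_1 + 6.3025 phi_2 + 6.1197 phi_3 = 6.3025
  (R2) 6.3025 phi_1 + 9.2568 phi_2 + 6.3025 phi_3 = 6.1197
  (R3) 6.1197 phi_1 + 6.3025 phi_2 + 9.2568 phi_3 = 6.0734
Gaussian elimination:
  R2 <- R2 - (6.3025/9.2568) R1 = R2 - (0.680851) R1:  4.965738 phi_2 + 2.135897 phi_3 = 1.828638
  R3 <- R3 - (6.1197/9.2568) R1 = R3 - (0.661103) R1:  2.135897 phi_2 + 5.211047 phi_3 = 1.906797
  R3 <- R3 - (2.135897/4.965738) R2 = R3 - (0.430127) R2:  4.29234 phi_3 = 1.120251
Back-substitution:
  phi_hat_3 = 1.120251 / 4.29234 = 0.260988
  phi_hat_2 = (1.828638 - (2.135897)(0.260988)) / 4.965738 = 0.255993
  phi_hat_1 = (6.3025 - (6.3025)(0.255993) - (6.1197)(0.260988)) / 9.2568 = 0.334018
So phi_hat = [0.3340, 0.2560, 0.2610].
Therefore phi_hat_2 = 0.2560.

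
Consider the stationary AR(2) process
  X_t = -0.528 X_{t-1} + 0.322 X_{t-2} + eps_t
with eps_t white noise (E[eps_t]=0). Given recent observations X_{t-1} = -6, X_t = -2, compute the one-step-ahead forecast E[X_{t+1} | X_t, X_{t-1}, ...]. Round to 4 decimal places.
E[X_{t+1} \mid \mathcal F_t] = -0.8760

For an AR(p) model X_t = c + sum_i phi_i X_{t-i} + eps_t, the
one-step-ahead conditional mean is
  E[X_{t+1} | X_t, ...] = c + sum_i phi_i X_{t+1-i}.
Substitute known values:
  E[X_{t+1} | ...] = (-0.528) * (-2) + (0.322) * (-6)
                   = -0.8760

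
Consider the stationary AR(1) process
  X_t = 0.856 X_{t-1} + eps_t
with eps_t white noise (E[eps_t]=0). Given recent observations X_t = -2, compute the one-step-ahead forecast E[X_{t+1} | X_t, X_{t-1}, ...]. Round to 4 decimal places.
E[X_{t+1} \mid \mathcal F_t] = -1.7120

For an AR(p) model X_t = c + sum_i phi_i X_{t-i} + eps_t, the
one-step-ahead conditional mean is
  E[X_{t+1} | X_t, ...] = c + sum_i phi_i X_{t+1-i}.
Substitute known values:
  E[X_{t+1} | ...] = (0.856) * (-2)
                   = -1.7120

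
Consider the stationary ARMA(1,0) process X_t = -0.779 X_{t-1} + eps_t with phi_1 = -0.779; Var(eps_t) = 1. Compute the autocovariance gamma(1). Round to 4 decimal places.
\gamma(1) = -1.9814

Multiply the model equation by X_{t-k} and take expectations. With theta_0 = psi_0 = 1 and psi_j the MA(infinity) weights, this gives
  gamma(k) - sum_i phi_i gamma(k-i) = c_k,
  c_k = sigma^2 * sum_{j=k..q} theta_j psi_{j-k}   (c_k = 0 for k > q),
using gamma(-m) = gamma(m).
Pure AR (q = 0): c_0 = sigma^2 = 1, c_k = 0 for k >= 1.
Equations for k = 0 and k = 1 (AR order 1):
  gamma(0) = phi_1 gamma(1) + c_0
  gamma(1) = phi_1 gamma(0) + c_1
Substituting the second into the first: gamma(0) (1 - phi_1^2) = c_0 + phi_1 c_1, so
  gamma(0) = c_0 / (1 - phi_1^2) = 1 / (1 - (-0.779)^2) = 1 / 0.393159 = 2.5435.
  gamma(1) = phi_1 gamma(0) = (-0.779)(2.5435) = -1.981387.
Therefore gamma(1) = -1.9814 (to 4 decimal places).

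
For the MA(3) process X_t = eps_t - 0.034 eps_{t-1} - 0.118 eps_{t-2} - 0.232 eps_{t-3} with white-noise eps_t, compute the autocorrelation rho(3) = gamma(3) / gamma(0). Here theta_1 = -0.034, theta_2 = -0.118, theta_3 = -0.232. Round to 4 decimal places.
\rho(3) = -0.2170

For an MA(q) process with theta_0 = 1, the autocovariance is
  gamma(k) = sigma^2 * sum_{i=0..q-k} theta_i * theta_{i+k},
and rho(k) = gamma(k) / gamma(0). Sigma^2 cancels.
  numerator   = (1)*(-0.232) = -0.232.
  denominator = (1)^2 + (-0.034)^2 + (-0.118)^2 + (-0.232)^2 = 1.068904.
  rho(3) = -0.232 / 1.068904 = -0.2170.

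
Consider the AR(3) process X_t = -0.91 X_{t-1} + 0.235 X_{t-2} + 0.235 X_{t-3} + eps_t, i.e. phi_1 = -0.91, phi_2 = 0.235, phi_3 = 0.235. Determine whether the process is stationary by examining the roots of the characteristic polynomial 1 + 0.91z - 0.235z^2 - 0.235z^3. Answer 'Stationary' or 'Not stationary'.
\text{Stationary}

The AR(p) characteristic polynomial is P(z) = 1 + 0.91z - 0.235z^2 - 0.235z^3.
Stationarity requires all roots to lie outside the unit circle, i.e. |z| > 1 for every root.
Degree 3: look for a simple real root z0 first, then factor out (1 - z/z0) and solve the remaining quadratic.
Testing z0 = 2: P(2) = 1 + (0.91)(2) + (-0.235)(2)^2 + (-0.235)(2)^3
  = 1 + (1.82) + (-0.94) + (-1.88) = 0.  So z_0 = 2 is a root, |z_0| = 2.
Divide out the factor (1 - 0.5 z) = (1 - z/z0) (since 1/z0 = 0.5):
  P(z) = (1 - 0.5 z)(1 + (1.41) z + (0.47) z^2)
  [check: z-coef 1.41 - (0.5) = 0.91; z^2-coef 0.47 - (0.5)(1.41) = -0.235; z^3-coef -(0.5)(0.47) = -0.235.]
Remaining roots from the quadratic factor 1 + (1.41) z + (0.47) z^2:
  Set 1 + (1.41) z + (0.47) z^2 = 0, i.e. a z^2 + b z + c = 0 with a = 0.47, b = 1.41, c = 1.
  Discriminant D = b^2 - 4ac = (1.41)^2 - 4*(0.47)*1 = 1.9881 - (1.88) = 0.1081.
  D >= 0, so the roots are real: z = (-b +/- sqrt(D)) / (2a) = (-1.41 +/- 0.328786) / (0.94).
    z_1 = (-1.41 + 0.328786) / (0.94) = -1.1502,   |z_1| = 1.1502.
    z_2 = (-1.41 - 0.328786) / (0.94) = -1.8498,   |z_2| = 1.8498.
Moduli of all roots: 2.0000, 1.1502, 1.8498.
All moduli strictly greater than 1? Yes.
Verdict: Stationary.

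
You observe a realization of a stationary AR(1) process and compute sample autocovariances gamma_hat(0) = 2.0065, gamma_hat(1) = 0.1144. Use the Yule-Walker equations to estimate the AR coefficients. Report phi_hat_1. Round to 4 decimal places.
\hat\phi_{1} = 0.0570

The Yule-Walker equations for an AR(p) process read, in matrix form,
  Gamma_p phi = r_p,   with   (Gamma_p)_{ij} = gamma(|i - j|),
                       (r_p)_i = gamma(i),   i,j = 1..p.
Substitute the sample gammas (Toeplitz matrix and right-hand side of size 1):
  Gamma_p = [[2.0065]]
  r_p     = [0.1144]
With p = 1 this is the single equation gamma(0) phi_1 = gamma(1):
  phi_hat_1 = gamma(1) / gamma(0) = 0.1144 / 2.0065 = 0.0570.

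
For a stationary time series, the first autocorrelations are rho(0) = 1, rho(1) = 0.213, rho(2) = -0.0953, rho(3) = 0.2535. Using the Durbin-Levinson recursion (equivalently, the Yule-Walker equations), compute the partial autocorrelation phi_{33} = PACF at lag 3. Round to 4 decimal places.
\phi_{33} = 0.3300

The PACF at lag k is phi_{kk}, the last component of the solution
to the Yule-Walker system G_k phi = r_k where
  (G_k)_{ij} = rho(|i - j|), (r_k)_i = rho(i), i,j = 1..k.
Equivalently, Durbin-Levinson gives phi_{kk} iteratively:
  phi_{11} = rho(1)
  phi_{kk} = [rho(k) - sum_{j=1..k-1} phi_{k-1,j} rho(k-j)]
            / [1 - sum_{j=1..k-1} phi_{k-1,j} rho(j)],
  phi_{k,j} = phi_{k-1,j} - phi_{kk} phi_{k-1,k-j},  j = 1..k-1.
Step k = 1:
  phi_11 = rho(1) = 0.213.
Step k = 2:
  phi_22 = [rho(2) - phi_11 rho(1)] / [1 - phi_11 rho(1)] = [-0.0953 - (0.213)(0.213)] / [1 - (0.213)(0.213)]
         = -0.140669 / 0.954631 = -0.147354.
  Update: phi_21 = phi_11 - phi_22 phi_11 = 0.213 - (-0.147354)(0.213) = 0.244386.
Step k = 3:
  phi_33 = [rho(3) - phi_21 rho(2) - phi_22 rho(1)] / [1 - phi_21 rho(1) - phi_22 rho(2)]
    numerator   = 0.2535 - (0.244386)(-0.0953) - (-0.147354)(0.213) = 0.3081765
    denominator = 1 - (0.244386)(0.213) - (-0.147354)(-0.0953) = 0.93390282
  phi_33 = 0.3081765 / 0.93390282 = 0.33.
Therefore phi_{33} = 0.3300.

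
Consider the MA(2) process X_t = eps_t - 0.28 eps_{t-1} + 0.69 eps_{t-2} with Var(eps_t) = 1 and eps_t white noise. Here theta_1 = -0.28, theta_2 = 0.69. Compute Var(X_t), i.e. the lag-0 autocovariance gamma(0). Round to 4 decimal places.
\gamma(0) = 1.5545

For an MA(q) process X_t = eps_t + sum_i theta_i eps_{t-i} with
Var(eps_t) = sigma^2, the variance is
  gamma(0) = sigma^2 * (1 + sum_i theta_i^2).
  sum_i theta_i^2 = (-0.28)^2 + (0.69)^2 = 0.0784 + 0.4761 = 0.5545.
  gamma(0) = 1 * (1 + 0.5545) = 1 * 1.5545 = 1.5545.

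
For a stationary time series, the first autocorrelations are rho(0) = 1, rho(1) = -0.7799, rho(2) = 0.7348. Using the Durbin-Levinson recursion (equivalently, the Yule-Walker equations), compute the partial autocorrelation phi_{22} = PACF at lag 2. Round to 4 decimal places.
\phi_{22} = 0.3230

The PACF at lag k is phi_{kk}, the last component of the solution
to the Yule-Walker system G_k phi = r_k where
  (G_k)_{ij} = rho(|i - j|), (r_k)_i = rho(i), i,j = 1..k.
Equivalently, Durbin-Levinson gives phi_{kk} iteratively:
  phi_{11} = rho(1)
  phi_{kk} = [rho(k) - sum_{j=1..k-1} phi_{k-1,j} rho(k-j)]
            / [1 - sum_{j=1..k-1} phi_{k-1,j} rho(j)],
  phi_{k,j} = phi_{k-1,j} - phi_{kk} phi_{k-1,k-j},  j = 1..k-1.
Step k = 1:
  phi_11 = rho(1) = -0.7799.
Step k = 2:
  phi_22 = [rho(2) - phi_11 rho(1)] / [1 - phi_11 rho(1)] = [0.7348 - (-0.7799)(-0.7799)] / [1 - (-0.7799)(-0.7799)]
         = 0.12655599 / 0.39175599 = 0.323.
Therefore phi_{22} = 0.3230.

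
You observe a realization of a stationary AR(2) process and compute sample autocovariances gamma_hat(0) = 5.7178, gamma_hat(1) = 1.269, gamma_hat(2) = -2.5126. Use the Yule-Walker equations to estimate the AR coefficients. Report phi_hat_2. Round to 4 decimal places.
\hat\phi_{2} = -0.5140

The Yule-Walker equations for an AR(p) process read, in matrix form,
  Gamma_p phi = r_p,   with   (Gamma_p)_{ij} = gamma(|i - j|),
                       (r_p)_i = gamma(i),   i,j = 1..p.
Substitute the sample gammas (Toeplitz matrix and right-hand side of size 2):
  Gamma_p = [[5.7178, 1.269], [1.269, 5.7178]]
  r_p     = [1.269, -2.5126]
Written out:
  5.7178 phi_1 + 1.269 phi_2 = 1.269
  1.269 phi_1 + 5.7178 phi_2 = -2.5126
Solve by Cramer's rule:
  det = gamma(0)^2 - gamma(1)^2 = (5.7178)^2 - (1.269)^2 = 32.69323684 - 1.610361 = 31.08287584
  phi_hat_1 = [gamma(1) gamma(0) - gamma(1) gamma(2)] / det = [(1.269)(5.7178) - (1.269)(-2.5126)] / 31.08287584 = 10.4443776 / 31.08287584 = 0.336
  phi_hat_2 = [gamma(0) gamma(2) - gamma(1)^2] / det = [(5.7178)(-2.5126) - (1.269)^2] / 31.08287584 = -15.97690528 / 31.08287584 = -0.514
So phi_hat = [0.3360, -0.5140].
Therefore phi_hat_2 = -0.5140.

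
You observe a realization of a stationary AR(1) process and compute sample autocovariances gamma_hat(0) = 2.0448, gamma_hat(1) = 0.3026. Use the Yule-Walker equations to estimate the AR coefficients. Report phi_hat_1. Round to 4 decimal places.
\hat\phi_{1} = 0.1480

The Yule-Walker equations for an AR(p) process read, in matrix form,
  Gamma_p phi = r_p,   with   (Gamma_p)_{ij} = gamma(|i - j|),
                       (r_p)_i = gamma(i),   i,j = 1..p.
Substitute the sample gammas (Toeplitz matrix and right-hand side of size 1):
  Gamma_p = [[2.0448]]
  r_p     = [0.3026]
With p = 1 this is the single equation gamma(0) phi_1 = gamma(1):
  phi_hat_1 = gamma(1) / gamma(0) = 0.3026 / 2.0448 = 0.1480.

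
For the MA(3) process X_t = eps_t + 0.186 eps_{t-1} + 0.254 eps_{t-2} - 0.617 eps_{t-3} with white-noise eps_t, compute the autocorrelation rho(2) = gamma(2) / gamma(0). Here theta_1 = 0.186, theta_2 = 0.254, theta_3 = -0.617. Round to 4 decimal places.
\rho(2) = 0.0941

For an MA(q) process with theta_0 = 1, the autocovariance is
  gamma(k) = sigma^2 * sum_{i=0..q-k} theta_i * theta_{i+k},
and rho(k) = gamma(k) / gamma(0). Sigma^2 cancels.
  numerator   = (1)*(0.254) + (0.186)*(-0.617) = 0.139238.
  denominator = (1)^2 + (0.186)^2 + (0.254)^2 + (-0.617)^2 = 1.479801.
  rho(2) = 0.139238 / 1.479801 = 0.0941.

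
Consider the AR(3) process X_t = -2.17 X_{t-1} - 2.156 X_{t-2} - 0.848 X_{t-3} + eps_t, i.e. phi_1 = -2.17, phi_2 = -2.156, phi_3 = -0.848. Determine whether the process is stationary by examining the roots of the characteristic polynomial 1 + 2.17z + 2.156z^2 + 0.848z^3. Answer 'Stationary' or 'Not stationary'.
\text{Not stationary}

The AR(p) characteristic polynomial is P(z) = 1 + 2.17z + 2.156z^2 + 0.848z^3.
Stationarity requires all roots to lie outside the unit circle, i.e. |z| > 1 for every root.
Degree 3: look for a simple real root z0 first, then factor out (1 - z/z0) and solve the remaining quadratic.
Testing z0 = -1.25: P(-1.25) = 1 + (2.17)(-1.25) + (2.156)(-1.25)^2 + (0.848)(-1.25)^3
  = 1 + (-2.7125) + (3.36875) + (-1.65625) = 0.  So z_0 = -1.25 is a root, |z_0| = 1.25.
Divide out the factor (1 + 0.8 z) = (1 - z/z0) (since 1/z0 = -0.8):
  P(z) = (1 + 0.8 z)(1 + (1.37) z + (1.06) z^2)
  [check: z-coef 1.37 - (-0.8) = 2.17; z^2-coef 1.06 - (-0.8)(1.37) = 2.156; z^3-coef -(-0.8)(1.06) = 0.848.]
Remaining roots from the quadratic factor 1 + (1.37) z + (1.06) z^2:
  Set 1 + (1.37) z + (1.06) z^2 = 0, i.e. a z^2 + b z + c = 0 with a = 1.06, b = 1.37, c = 1.
  Discriminant D = b^2 - 4ac = (1.37)^2 - 4*(1.06)*1 = 1.8769 - (4.24) = -2.3631.
  D < 0, so the roots are the complex-conjugate pair z = (-b +/- i sqrt(-D)) / (2a) = -0.6462 +/- 0.7251i.
  For a conjugate pair |z|^2 = z * conj(z) = (product of roots) = c/a = 1/(1.06) = 0.943396, so |z| = sqrt(0.943396) = 0.9713 for both roots.
Moduli of all roots: 1.2500, 0.9713, 0.9713.
All moduli strictly greater than 1? No.
Verdict: Not stationary.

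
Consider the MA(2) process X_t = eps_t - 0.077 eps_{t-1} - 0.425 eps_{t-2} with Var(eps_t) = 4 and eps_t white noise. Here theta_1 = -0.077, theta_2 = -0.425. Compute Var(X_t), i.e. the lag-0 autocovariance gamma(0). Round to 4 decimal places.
\gamma(0) = 4.7462

For an MA(q) process X_t = eps_t + sum_i theta_i eps_{t-i} with
Var(eps_t) = sigma^2, the variance is
  gamma(0) = sigma^2 * (1 + sum_i theta_i^2).
  sum_i theta_i^2 = (-0.077)^2 + (-0.425)^2 = 0.005929 + 0.180625 = 0.186554.
  gamma(0) = 4 * (1 + 0.186554) = 4 * 1.186554 = 4.746216, which rounds to 4.7462.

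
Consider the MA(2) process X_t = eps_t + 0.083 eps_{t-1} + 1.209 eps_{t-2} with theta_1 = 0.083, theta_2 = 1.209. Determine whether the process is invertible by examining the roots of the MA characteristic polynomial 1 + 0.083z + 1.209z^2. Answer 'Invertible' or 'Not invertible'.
\text{Not invertible}

The MA(q) characteristic polynomial is P(z) = 1 + 0.083z + 1.209z^2.
Invertibility requires all roots to lie outside the unit circle, i.e. |z| > 1 for every root.
Set 1 + (0.083) z + (1.209) z^2 = 0, i.e. a z^2 + b z + c = 0 with a = 1.209, b = 0.083, c = 1.
Discriminant D = b^2 - 4ac = (0.083)^2 - 4*(1.209)*1 = 0.006889 - (4.836) = -4.829111.
D < 0, so the roots are the complex-conjugate pair z = (-b +/- i sqrt(-D)) / (2a) = -0.0343 +/- 0.9088i.
For a conjugate pair |z|^2 = z * conj(z) = (product of roots) = c/a = 1/(1.209) = 0.82713, so |z| = sqrt(0.82713) = 0.9095 for both roots.
Moduli of all roots: 0.9095, 0.9095.
All moduli strictly greater than 1? No.
Verdict: Not invertible.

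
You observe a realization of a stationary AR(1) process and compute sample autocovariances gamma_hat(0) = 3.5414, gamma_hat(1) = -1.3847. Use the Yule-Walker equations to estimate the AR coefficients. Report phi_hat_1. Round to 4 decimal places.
\hat\phi_{1} = -0.3910

The Yule-Walker equations for an AR(p) process read, in matrix form,
  Gamma_p phi = r_p,   with   (Gamma_p)_{ij} = gamma(|i - j|),
                       (r_p)_i = gamma(i),   i,j = 1..p.
Substitute the sample gammas (Toeplitz matrix and right-hand side of size 1):
  Gamma_p = [[3.5414]]
  r_p     = [-1.3847]
With p = 1 this is the single equation gamma(0) phi_1 = gamma(1):
  phi_hat_1 = gamma(1) / gamma(0) = -1.3847 / 3.5414 = -0.3910.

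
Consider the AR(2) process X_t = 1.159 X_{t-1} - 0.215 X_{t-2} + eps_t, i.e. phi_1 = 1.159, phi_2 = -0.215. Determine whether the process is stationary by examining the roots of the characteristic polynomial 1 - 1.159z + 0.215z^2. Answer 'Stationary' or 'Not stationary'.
\text{Stationary}

The AR(p) characteristic polynomial is P(z) = 1 - 1.159z + 0.215z^2.
Stationarity requires all roots to lie outside the unit circle, i.e. |z| > 1 for every root.
Set 1 + (-1.159) z + (0.215) z^2 = 0, i.e. a z^2 + b z + c = 0 with a = 0.215, b = -1.159, c = 1.
Discriminant D = b^2 - 4ac = (-1.159)^2 - 4*(0.215)*1 = 1.343281 - (0.86) = 0.483281.
D >= 0, so the roots are real: z = (-b +/- sqrt(D)) / (2a) = (1.159 +/- 0.695184) / (0.43).
  z_1 = (1.159 + 0.695184) / (0.43) = 4.3121,   |z_1| = 4.3121.
  z_2 = (1.159 - 0.695184) / (0.43) = 1.0786,   |z_2| = 1.0786.
Moduli of all roots: 4.3121, 1.0786.
All moduli strictly greater than 1? Yes.
Verdict: Stationary.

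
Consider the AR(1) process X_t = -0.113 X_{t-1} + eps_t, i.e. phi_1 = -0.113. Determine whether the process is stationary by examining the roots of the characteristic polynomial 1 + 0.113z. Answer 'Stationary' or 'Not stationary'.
\text{Stationary}

The AR(p) characteristic polynomial is P(z) = 1 + 0.113z.
Stationarity requires all roots to lie outside the unit circle, i.e. |z| > 1 for every root.
This is linear in z: 1 + (0.113) z = 0  =>  z = -1/(0.113) = -8.849558,  |z| = 8.849558.
Moduli of all roots: 8.8496.
All moduli strictly greater than 1? Yes.
Verdict: Stationary.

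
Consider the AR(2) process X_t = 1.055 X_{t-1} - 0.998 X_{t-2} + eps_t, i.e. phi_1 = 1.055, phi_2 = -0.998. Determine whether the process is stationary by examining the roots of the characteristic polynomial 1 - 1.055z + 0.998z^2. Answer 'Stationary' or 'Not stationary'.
\text{Stationary}

The AR(p) characteristic polynomial is P(z) = 1 - 1.055z + 0.998z^2.
Stationarity requires all roots to lie outside the unit circle, i.e. |z| > 1 for every root.
Set 1 + (-1.055) z + (0.998) z^2 = 0, i.e. a z^2 + b z + c = 0 with a = 0.998, b = -1.055, c = 1.
Discriminant D = b^2 - 4ac = (-1.055)^2 - 4*(0.998)*1 = 1.113025 - (3.992) = -2.878975.
D < 0, so the roots are the complex-conjugate pair z = (-b +/- i sqrt(-D)) / (2a) = 0.5286 +/- 0.8501i.
For a conjugate pair |z|^2 = z * conj(z) = (product of roots) = c/a = 1/(0.998) = 1.002004, so |z| = sqrt(1.002004) = 1.001 for both roots.
Moduli of all roots: 1.0010, 1.0010.
All moduli strictly greater than 1? Yes.
Verdict: Stationary.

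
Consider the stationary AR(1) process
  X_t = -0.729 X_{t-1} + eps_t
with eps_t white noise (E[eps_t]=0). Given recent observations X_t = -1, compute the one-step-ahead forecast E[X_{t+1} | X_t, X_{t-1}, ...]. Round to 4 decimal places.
E[X_{t+1} \mid \mathcal F_t] = 0.7290

For an AR(p) model X_t = c + sum_i phi_i X_{t-i} + eps_t, the
one-step-ahead conditional mean is
  E[X_{t+1} | X_t, ...] = c + sum_i phi_i X_{t+1-i}.
Substitute known values:
  E[X_{t+1} | ...] = (-0.729) * (-1)
                   = 0.7290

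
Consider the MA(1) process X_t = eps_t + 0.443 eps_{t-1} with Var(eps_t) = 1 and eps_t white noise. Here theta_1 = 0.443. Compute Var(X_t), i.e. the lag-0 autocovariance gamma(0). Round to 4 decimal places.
\gamma(0) = 1.1962

For an MA(q) process X_t = eps_t + sum_i theta_i eps_{t-i} with
Var(eps_t) = sigma^2, the variance is
  gamma(0) = sigma^2 * (1 + sum_i theta_i^2).
  sum_i theta_i^2 = (0.443)^2 = 0.196249.
  gamma(0) = 1 * (1 + 0.196249) = 1 * 1.196249 = 1.196249, which rounds to 1.1962.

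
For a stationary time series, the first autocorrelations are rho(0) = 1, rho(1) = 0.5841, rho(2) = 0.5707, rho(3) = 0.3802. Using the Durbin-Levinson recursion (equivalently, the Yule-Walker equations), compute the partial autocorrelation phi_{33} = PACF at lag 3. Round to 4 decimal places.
\phi_{33} = -0.0700

The PACF at lag k is phi_{kk}, the last component of the solution
to the Yule-Walker system G_k phi = r_k where
  (G_k)_{ij} = rho(|i - j|), (r_k)_i = rho(i), i,j = 1..k.
Equivalently, Durbin-Levinson gives phi_{kk} iteratively:
  phi_{11} = rho(1)
  phi_{kk} = [rho(k) - sum_{j=1..k-1} phi_{k-1,j} rho(k-j)]
            / [1 - sum_{j=1..k-1} phi_{k-1,j} rho(j)],
  phi_{k,j} = phi_{k-1,j} - phi_{kk} phi_{k-1,k-j},  j = 1..k-1.
Step k = 1:
  phi_11 = rho(1) = 0.5841.
Step k = 2:
  phi_22 = [rho(2) - phi_11 rho(1)] / [1 - phi_11 rho(1)] = [0.5707 - (0.5841)(0.5841)] / [1 - (0.5841)(0.5841)]
         = 0.22952719 / 0.65882719 = 0.348388.
  Update: phi_21 = phi_11 - phi_22 phi_11 = 0.5841 - (0.348388)(0.5841) = 0.380607.
Step k = 3:
  phi_33 = [rho(3) - phi_21 rho(2) - phi_22 rho(1)] / [1 - phi_21 rho(1) - phi_22 rho(2)]
    numerator   = 0.3802 - (0.380607)(0.5707) - (0.348388)(0.5841) = -0.04050549
    denominator = 1 - (0.380607)(0.5841) - (0.348388)(0.5707) = 0.57886277
  phi_33 = -0.04050549 / 0.57886277 = -0.07.
Therefore phi_{33} = -0.0700.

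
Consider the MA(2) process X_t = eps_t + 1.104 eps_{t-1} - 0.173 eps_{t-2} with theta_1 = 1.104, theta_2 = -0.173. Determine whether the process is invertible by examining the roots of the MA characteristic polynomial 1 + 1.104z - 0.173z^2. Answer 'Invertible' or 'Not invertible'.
\text{Not invertible}

The MA(q) characteristic polynomial is P(z) = 1 + 1.104z - 0.173z^2.
Invertibility requires all roots to lie outside the unit circle, i.e. |z| > 1 for every root.
Set 1 + (1.104) z + (-0.173) z^2 = 0, i.e. a z^2 + b z + c = 0 with a = -0.173, b = 1.104, c = 1.
Discriminant D = b^2 - 4ac = (1.104)^2 - 4*(-0.173)*1 = 1.218816 - (-0.692) = 1.910816.
D >= 0, so the roots are real: z = (-b +/- sqrt(D)) / (2a) = (-1.104 +/- 1.382323) / (-0.346).
  z_1 = (-1.104 + 1.382323) / (-0.346) = -0.8044,   |z_1| = 0.8044.
  z_2 = (-1.104 - 1.382323) / (-0.346) = 7.1859,   |z_2| = 7.1859.
Moduli of all roots: 0.8044, 7.1859.
All moduli strictly greater than 1? No.
Verdict: Not invertible.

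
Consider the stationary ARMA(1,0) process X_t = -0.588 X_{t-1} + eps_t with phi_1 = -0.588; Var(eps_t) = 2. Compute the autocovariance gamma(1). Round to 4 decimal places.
\gamma(1) = -1.7975

Multiply the model equation by X_{t-k} and take expectations. With theta_0 = psi_0 = 1 and psi_j the MA(infinity) weights, this gives
  gamma(k) - sum_i phi_i gamma(k-i) = c_k,
  c_k = sigma^2 * sum_{j=k..q} theta_j psi_{j-k}   (c_k = 0 for k > q),
using gamma(-m) = gamma(m).
Pure AR (q = 0): c_0 = sigma^2 = 2, c_k = 0 for k >= 1.
Equations for k = 0 and k = 1 (AR order 1):
  gamma(0) = phi_1 gamma(1) + c_0
  gamma(1) = phi_1 gamma(0) + c_1
Substituting the second into the first: gamma(0) (1 - phi_1^2) = c_0 + phi_1 c_1, so
  gamma(0) = c_0 / (1 - phi_1^2) = 2 / (1 - (-0.588)^2) = 2 / 0.654256 = 3.056907.
  gamma(1) = phi_1 gamma(0) = (-0.588)(3.056907) = -1.797462.
Therefore gamma(1) = -1.7975 (to 4 decimal places).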